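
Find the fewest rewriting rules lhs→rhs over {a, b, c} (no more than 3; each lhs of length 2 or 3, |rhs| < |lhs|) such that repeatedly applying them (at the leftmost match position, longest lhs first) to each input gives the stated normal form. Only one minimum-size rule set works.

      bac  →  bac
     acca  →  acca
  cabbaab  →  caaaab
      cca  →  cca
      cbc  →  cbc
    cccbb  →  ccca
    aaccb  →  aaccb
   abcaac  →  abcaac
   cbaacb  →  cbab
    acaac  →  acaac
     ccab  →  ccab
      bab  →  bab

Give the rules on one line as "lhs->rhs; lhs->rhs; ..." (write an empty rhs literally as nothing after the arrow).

acb->b; bb->a

  | bac
  | acca
  | cabbaab => caaaab
  | cca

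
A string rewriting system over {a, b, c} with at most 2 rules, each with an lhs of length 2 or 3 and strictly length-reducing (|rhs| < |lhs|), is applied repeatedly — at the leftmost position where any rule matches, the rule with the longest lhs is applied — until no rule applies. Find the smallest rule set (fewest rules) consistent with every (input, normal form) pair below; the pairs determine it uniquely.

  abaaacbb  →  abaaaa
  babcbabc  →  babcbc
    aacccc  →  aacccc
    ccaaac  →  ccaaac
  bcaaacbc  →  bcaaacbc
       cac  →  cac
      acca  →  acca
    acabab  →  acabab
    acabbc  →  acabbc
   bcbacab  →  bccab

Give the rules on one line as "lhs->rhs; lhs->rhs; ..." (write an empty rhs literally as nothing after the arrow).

  | abaaacbb => abaaaa
  | babcbabc => babcbc
  | aacccc
  | ccaaac

cba->c; cbb->a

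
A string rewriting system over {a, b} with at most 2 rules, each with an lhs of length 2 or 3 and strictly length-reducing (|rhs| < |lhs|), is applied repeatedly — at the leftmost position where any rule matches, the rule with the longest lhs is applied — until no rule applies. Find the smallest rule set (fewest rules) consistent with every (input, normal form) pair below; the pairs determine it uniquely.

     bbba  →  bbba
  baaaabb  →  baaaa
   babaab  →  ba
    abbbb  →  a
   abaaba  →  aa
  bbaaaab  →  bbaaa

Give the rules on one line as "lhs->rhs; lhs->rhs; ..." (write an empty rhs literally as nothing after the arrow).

ab->; abb->a

  | bbba
  | baaaabb => baaaa
  | babaab => baab => ba
  | abbbb => abb => a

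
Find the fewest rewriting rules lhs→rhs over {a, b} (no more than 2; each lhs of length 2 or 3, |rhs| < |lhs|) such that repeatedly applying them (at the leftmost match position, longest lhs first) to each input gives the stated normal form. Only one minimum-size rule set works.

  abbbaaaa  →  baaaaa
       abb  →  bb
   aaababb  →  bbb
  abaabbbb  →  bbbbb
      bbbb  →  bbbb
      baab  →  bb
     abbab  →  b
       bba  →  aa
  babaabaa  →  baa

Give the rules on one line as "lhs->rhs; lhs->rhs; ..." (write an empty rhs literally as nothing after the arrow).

ab->b; bba->aa

  | abbbaaaa => bbbaaaa => baaaaa
  | abb => bb
  | aaababb => aababb => ababb => babb => bbb
  | abaabbbb => baabbbb => babbbb => bbbbb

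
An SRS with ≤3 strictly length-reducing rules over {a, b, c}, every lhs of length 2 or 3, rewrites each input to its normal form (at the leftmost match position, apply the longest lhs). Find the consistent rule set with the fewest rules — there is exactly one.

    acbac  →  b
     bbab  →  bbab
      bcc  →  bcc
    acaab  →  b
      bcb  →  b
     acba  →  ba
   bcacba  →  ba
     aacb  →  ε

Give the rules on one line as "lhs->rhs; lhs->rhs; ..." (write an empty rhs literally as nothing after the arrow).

  | acbac => bac => b
  | bbab
  | bcc
  | acaab => aab => b

aa->; ac->; cb->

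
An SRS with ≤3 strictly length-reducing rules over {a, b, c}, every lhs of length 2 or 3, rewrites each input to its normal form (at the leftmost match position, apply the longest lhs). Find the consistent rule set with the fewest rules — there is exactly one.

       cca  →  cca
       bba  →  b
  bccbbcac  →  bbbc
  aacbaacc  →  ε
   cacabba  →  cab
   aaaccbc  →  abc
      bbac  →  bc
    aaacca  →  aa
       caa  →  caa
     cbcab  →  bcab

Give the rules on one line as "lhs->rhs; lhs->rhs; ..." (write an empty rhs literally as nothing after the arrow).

  | cca
  | bba => b
  | bccbbcac => bcbbcac => bbbcac => bbbc
  | aacbaacc => abaacc => aacc => ac => ε

ac->; ba->; cb->b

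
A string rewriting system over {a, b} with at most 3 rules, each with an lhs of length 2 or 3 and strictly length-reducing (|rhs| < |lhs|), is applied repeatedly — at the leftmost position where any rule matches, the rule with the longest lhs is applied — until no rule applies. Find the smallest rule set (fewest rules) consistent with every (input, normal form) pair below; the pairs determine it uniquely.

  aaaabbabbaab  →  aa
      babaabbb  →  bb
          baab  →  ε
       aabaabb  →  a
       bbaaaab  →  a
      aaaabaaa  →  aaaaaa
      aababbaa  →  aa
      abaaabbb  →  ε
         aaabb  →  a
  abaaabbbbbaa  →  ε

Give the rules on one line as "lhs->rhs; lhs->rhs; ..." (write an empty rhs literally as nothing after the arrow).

  | aaaabbabbaab => aaababbaab => aaabbaab => aabaab => aaab => aa
  | babaabbb => baabbb => abbb => bb
  | baab => ab => ε
  | aabaabb => aaabb => aab => a

ab->; ba->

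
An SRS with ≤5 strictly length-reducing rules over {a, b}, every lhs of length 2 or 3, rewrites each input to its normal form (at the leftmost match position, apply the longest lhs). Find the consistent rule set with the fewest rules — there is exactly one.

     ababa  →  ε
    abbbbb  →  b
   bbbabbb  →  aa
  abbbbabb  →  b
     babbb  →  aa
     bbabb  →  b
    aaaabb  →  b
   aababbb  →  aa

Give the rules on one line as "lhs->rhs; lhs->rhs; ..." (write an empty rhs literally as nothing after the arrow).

ab->b; ba->; bb->b; bbb->aa

  | ababa => baba => ba => ε
  | abbbbb => bbbbb => aabb => abb => bb => b
  | bbbabbb => aaabbb => aabbb => abbb => bbb => aa
  | abbbbabb => bbbbabb => aababb => ababb => babb => bb => b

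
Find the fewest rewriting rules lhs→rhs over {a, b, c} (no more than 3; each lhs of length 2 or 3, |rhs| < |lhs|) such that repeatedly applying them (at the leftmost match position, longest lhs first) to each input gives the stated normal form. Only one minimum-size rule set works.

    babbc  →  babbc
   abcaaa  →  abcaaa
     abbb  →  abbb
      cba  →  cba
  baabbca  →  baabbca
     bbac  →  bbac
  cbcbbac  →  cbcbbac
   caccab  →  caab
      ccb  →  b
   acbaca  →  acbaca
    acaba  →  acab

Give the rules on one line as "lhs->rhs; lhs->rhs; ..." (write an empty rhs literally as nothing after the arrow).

aba->ab; cc->

  | babbc
  | abcaaa
  | abbb
  | cba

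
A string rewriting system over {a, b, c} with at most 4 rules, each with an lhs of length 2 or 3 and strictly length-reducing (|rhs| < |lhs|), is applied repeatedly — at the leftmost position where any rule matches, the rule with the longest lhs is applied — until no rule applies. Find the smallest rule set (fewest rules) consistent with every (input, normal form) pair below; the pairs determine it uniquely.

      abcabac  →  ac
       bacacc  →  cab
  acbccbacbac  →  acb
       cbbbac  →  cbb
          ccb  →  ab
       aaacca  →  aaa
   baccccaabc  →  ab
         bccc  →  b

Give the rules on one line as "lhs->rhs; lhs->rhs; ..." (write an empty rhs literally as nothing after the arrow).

ba->; bc->b; cc->b; ccb->ab

  | abcabac => ababac => abac => ac
  | bacacc => cacc => cab
  | acbccbacbac => acbcbacbac => acbbacbac => acbcbac => acbbac => acbc => acb
  | cbbbac => cbbc => cbb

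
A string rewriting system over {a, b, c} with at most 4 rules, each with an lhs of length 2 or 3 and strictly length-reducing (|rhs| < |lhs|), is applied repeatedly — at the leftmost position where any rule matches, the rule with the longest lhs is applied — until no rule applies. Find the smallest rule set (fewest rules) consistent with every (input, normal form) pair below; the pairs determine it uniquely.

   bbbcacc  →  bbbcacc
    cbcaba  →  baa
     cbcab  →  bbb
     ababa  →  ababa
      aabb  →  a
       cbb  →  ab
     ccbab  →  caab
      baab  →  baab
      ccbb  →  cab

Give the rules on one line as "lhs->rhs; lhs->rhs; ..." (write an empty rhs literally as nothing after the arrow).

abb->; aca->bb; bba->aa; cb->a

  | bbbcacc
  | cbcaba => acaba => bbba => baa
  | cbcab => acab => bbb
  | ababa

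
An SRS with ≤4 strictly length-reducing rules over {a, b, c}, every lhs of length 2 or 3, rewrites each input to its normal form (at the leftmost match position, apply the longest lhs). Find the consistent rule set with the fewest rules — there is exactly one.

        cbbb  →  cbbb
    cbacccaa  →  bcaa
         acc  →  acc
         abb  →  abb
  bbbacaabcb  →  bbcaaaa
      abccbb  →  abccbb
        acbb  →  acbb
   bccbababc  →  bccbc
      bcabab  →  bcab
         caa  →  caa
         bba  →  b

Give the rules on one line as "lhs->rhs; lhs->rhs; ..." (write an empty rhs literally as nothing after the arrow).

  | cbbb
  | cbacccaa => ccccaa => bcaa
  | acc
  | abb

ba->; bcb->aa; ccc->b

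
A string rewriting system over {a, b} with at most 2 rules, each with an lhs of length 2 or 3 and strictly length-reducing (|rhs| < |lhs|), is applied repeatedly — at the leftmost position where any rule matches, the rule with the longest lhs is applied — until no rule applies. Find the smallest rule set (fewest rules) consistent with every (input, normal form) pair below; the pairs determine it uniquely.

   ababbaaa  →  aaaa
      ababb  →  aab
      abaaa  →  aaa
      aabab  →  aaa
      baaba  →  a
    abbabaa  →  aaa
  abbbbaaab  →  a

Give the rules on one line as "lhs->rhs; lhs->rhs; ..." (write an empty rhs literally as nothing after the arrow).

  | ababbaaa => aabaaa => aaaa
  | ababb => aab
  | abaaa => aaa
  | aabab => aaa

ba->; bab->a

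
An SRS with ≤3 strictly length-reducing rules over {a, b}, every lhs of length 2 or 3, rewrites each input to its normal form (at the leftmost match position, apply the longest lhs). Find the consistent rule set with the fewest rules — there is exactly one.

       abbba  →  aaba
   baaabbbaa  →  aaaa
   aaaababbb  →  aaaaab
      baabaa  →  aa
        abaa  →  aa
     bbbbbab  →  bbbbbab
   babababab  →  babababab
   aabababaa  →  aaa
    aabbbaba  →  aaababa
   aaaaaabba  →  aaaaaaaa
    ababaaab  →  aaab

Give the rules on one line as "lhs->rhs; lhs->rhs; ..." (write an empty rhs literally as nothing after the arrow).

  | abbba => aaba
  | baaabbbaa => aabbbaa => aaabaa => aaaa
  | aaaababbb => aaaabaab => aaaaab
  | baabaa => abaa => aa

abb->aa; baa->a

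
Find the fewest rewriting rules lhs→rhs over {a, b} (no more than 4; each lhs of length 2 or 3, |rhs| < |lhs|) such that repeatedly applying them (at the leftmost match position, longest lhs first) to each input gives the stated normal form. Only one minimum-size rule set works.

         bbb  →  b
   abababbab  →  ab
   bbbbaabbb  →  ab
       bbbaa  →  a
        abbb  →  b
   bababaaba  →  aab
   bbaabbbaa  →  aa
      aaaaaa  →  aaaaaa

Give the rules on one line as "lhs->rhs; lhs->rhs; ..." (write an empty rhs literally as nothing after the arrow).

abb->; ba->b; baa->a; bb->

  | bbb => b
  | abababbab => abbabbab => abbab => ab
  | bbbbaabbb => bbaabbb => aabbb => ab
  | bbbaa => baa => a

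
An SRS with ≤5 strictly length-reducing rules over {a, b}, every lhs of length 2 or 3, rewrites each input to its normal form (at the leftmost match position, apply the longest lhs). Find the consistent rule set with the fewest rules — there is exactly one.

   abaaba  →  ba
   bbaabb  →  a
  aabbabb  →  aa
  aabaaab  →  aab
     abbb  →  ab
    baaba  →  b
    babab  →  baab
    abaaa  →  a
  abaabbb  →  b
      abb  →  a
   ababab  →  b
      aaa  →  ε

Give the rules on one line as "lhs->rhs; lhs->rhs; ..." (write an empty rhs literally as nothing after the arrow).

aaa->; aba->aa; bb->; bba->

  | abaaba => aaaba => ba
  | bbaabb => abb => a
  | aabbabb => aabb => aa
  | aabaaab => aaaaab => aab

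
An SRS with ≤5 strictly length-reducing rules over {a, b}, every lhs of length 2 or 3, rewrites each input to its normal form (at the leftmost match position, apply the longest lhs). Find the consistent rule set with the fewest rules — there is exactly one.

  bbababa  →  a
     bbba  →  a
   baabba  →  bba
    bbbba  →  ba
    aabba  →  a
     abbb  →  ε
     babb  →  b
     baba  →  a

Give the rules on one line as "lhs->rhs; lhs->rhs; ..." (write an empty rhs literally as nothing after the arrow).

abb->ba; baa->; bab->; bbb->

  | bbababa => baba => a
  | bbba => a
  | baabba => bba
  | bbbba => ba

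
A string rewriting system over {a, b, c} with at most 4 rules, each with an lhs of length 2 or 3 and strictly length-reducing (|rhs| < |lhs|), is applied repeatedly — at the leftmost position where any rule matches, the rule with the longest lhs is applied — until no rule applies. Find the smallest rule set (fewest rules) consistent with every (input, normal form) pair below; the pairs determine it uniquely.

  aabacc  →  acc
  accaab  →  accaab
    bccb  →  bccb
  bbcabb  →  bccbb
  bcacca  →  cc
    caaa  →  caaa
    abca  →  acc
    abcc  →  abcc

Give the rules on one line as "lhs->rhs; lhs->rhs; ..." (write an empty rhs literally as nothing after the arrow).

aba->; bca->cc; ccc->b

  | aabacc => acc
  | accaab
  | bccb
  | bbcabb => bccbb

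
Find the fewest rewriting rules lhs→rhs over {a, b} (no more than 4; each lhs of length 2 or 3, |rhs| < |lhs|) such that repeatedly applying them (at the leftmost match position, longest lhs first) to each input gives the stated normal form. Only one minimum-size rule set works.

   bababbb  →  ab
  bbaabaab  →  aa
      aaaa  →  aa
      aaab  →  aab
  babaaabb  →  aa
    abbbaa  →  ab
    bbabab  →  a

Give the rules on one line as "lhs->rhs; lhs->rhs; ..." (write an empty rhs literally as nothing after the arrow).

  | bababbb => bbabbb => abbb => ab
  | bbaabaab => aabaab => aabab => aabb => aa
  | aaaa => aaa => aa
  | aaab => aab

aaa->aa; ba->b; bb->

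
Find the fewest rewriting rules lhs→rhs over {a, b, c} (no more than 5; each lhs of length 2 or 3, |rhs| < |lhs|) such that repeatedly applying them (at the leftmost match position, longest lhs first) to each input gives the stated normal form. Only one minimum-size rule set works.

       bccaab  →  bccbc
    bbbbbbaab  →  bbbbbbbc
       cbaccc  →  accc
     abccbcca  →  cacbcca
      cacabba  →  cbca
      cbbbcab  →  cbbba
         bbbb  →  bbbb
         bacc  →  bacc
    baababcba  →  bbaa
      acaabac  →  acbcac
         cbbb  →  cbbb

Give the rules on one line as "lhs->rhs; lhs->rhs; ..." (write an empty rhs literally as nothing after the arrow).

  | bccaab => bccbc
  | bbbbbbaab => bbbbbbbc
  | cbaccc => accc
  | abccbcca => cacbcca

aab->bc; abc->ca; cab->a; cba->a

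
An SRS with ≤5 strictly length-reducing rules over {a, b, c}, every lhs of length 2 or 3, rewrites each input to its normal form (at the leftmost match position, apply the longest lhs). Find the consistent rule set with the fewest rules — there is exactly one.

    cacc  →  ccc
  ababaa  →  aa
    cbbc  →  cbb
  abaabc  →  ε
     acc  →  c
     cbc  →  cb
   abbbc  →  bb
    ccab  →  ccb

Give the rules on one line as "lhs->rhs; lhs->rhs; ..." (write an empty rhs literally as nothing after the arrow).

  | cacc => ccc
  | ababaa => abaa => aa
  | cbbc => cbb
  | abaabc => aabc => ac => ε

ab->; ac->; bc->b; ca->c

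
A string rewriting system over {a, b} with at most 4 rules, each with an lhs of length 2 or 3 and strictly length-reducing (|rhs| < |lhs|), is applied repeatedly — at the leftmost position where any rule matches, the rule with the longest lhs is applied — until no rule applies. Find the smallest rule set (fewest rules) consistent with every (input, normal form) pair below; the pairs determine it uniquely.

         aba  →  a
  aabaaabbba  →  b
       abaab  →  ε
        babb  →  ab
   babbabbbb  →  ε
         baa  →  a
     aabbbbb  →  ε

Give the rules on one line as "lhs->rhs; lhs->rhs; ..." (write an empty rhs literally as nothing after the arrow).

  | aba => a
  | aabaaabbba => bbaaabbba => aaabbba => babbba => abba => aa => b
  | abaab => aab => bb => ε
  | babb => ab

aa->b; ba->; bab->a; bb->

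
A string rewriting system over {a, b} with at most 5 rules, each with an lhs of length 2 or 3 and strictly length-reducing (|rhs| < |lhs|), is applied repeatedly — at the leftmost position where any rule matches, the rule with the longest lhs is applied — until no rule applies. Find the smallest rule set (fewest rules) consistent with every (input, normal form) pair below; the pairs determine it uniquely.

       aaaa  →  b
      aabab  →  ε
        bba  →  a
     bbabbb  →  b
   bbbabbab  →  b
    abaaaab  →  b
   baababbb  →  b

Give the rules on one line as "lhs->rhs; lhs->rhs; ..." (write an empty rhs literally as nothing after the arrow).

  | aaaa => baa => bb => b
  | aabab => bbab => ab => ε
  | bba => a
  | bbabbb => abbb => bb => b

aa->b; ab->; bb->b; bba->a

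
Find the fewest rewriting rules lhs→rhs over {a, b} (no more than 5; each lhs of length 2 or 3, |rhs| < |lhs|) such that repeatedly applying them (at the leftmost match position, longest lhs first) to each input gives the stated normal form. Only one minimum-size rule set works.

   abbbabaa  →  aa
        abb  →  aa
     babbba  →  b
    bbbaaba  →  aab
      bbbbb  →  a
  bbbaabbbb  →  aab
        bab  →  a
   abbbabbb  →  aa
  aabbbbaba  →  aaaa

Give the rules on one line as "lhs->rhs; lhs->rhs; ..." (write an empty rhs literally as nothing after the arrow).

ba->b; baa->; bb->a; bbb->

  | abbbabaa => aabaa => aa
  | abb => aa
  | babbba => bbbba => ba => b
  | bbbaaba => aaba => aab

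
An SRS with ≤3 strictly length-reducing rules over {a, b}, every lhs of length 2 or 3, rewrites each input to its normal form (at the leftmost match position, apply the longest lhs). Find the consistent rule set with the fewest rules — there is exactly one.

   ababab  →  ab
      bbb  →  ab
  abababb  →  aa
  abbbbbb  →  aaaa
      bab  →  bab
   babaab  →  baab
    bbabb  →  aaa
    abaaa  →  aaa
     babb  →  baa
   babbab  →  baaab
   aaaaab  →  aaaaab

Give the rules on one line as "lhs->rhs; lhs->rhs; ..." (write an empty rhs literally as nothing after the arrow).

  | ababab => abab => ab
  | bbb => ab
  | abababb => ababb => abb => aa
  | abbbbbb => aabbbb => aaabb => aaaa

aba->a; bb->a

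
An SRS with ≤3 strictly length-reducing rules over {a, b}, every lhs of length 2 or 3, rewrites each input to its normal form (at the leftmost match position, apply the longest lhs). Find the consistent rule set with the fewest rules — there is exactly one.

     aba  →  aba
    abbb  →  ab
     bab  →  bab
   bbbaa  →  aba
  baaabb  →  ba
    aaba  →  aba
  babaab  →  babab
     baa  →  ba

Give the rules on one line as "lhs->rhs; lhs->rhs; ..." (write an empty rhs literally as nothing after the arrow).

  | aba
  | abbb => aab => ab
  | bab
  | bbbaa => abaa => aba

aa->a; bb->a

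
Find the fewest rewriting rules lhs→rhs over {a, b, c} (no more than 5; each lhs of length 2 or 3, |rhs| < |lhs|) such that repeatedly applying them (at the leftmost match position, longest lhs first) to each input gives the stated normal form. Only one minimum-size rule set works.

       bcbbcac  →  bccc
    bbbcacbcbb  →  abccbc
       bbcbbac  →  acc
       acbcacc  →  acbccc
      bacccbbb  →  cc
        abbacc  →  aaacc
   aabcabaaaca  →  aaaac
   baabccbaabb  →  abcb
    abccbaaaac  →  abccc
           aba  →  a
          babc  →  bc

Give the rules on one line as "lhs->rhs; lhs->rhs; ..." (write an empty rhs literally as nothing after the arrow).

ba->; bb->a; ca->c; cab->

  | bcbbcac => bcacac => bccac => bccc
  | bbbcacbcbb => abcacbcbb => abccbcbb => abccbca => abccbc
  | bbcbbac => acbbac => acaac => acac => acc
  | acbcacc => acbccc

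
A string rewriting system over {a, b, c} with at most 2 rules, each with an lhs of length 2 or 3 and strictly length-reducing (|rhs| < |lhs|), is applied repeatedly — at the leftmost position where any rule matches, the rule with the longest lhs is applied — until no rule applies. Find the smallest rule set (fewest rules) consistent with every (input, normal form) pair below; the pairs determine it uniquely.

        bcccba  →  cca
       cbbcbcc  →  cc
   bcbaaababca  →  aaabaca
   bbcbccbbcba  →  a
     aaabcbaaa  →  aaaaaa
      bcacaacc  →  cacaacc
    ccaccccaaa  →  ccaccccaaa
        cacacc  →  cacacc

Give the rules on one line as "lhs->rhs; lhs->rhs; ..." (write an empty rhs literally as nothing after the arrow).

bc->c; cb->

  | bcccba => cccba => cca
  | cbbcbcc => bcbcc => cbcc => cc
  | bcbaaababca => cbaaababca => aaababca => aaabaca
  | bbcbccbbcba => bcbccbbcba => cbccbbcba => ccbbcba => cbcba => cba => a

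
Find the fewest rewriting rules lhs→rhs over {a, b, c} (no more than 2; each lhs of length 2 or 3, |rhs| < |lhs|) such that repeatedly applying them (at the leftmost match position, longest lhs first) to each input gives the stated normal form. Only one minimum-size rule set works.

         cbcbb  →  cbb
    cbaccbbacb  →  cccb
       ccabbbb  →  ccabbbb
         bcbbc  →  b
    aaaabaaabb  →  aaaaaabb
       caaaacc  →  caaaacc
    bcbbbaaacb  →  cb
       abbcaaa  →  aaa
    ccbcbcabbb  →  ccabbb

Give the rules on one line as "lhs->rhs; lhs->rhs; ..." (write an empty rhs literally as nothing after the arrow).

  | cbcbb => cbb
  | cbaccbbacb => cccbbacb => cccbcb => cccb
  | ccabbbb
  | bcbbc => bbc => b

ba->; bc->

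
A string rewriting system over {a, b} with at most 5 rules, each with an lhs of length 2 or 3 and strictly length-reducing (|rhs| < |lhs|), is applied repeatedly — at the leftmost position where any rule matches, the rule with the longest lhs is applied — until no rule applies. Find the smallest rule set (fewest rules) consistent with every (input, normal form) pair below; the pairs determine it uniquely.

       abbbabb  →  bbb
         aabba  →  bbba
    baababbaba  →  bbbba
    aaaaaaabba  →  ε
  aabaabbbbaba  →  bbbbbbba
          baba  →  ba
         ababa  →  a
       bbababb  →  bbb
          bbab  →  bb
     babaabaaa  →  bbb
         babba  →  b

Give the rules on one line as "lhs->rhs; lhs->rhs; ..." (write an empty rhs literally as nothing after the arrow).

aa->b; aaa->; ab->; abb->aa

  | abbbabb => aababb => bbabb => bbaa => bbb
  | aabba => bbba
  | baababbaba => bbbabbaba => bbbaaaba => bbbba
  | aaaaaaabba => aaaabba => abba => aaa => ε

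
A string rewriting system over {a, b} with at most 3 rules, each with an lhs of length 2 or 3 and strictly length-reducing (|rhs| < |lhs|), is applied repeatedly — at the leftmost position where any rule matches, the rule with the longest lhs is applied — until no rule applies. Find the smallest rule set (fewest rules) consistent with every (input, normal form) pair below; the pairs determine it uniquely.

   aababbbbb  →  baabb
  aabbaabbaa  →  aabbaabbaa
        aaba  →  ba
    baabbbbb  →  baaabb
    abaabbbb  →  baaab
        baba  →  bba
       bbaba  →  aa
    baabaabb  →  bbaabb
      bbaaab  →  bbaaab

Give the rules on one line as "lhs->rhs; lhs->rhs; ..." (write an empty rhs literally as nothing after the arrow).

  | aababbbbb => ababbbbb => babbbbb => baabb
  | aabbaabbaa
  | aaba => aba => ba
  | baabbbbb => baaabb

aba->ba; bbb->a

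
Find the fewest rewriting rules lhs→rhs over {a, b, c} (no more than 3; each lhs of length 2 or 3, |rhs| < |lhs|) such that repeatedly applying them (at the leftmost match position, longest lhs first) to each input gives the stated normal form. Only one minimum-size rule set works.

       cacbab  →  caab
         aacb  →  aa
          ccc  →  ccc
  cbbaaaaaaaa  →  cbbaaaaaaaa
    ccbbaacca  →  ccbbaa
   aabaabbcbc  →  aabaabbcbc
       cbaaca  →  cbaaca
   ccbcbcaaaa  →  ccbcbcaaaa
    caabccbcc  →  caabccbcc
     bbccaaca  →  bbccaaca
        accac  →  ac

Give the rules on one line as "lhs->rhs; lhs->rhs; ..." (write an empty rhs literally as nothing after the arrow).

acb->a; acc->

  | cacbab => caab
  | aacb => aa
  | ccc
  | cbbaaaaaaaa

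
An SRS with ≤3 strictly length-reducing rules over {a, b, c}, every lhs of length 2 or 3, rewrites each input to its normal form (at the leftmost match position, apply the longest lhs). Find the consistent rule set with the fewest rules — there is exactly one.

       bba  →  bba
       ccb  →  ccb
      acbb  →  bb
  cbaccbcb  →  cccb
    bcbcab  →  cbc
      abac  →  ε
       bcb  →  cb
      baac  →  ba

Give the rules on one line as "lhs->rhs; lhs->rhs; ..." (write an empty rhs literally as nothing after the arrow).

ab->; ac->; bcb->cb

  | bba
  | ccb
  | acbb => bb
  | cbaccbcb => cbcbcb => ccbcb => cccb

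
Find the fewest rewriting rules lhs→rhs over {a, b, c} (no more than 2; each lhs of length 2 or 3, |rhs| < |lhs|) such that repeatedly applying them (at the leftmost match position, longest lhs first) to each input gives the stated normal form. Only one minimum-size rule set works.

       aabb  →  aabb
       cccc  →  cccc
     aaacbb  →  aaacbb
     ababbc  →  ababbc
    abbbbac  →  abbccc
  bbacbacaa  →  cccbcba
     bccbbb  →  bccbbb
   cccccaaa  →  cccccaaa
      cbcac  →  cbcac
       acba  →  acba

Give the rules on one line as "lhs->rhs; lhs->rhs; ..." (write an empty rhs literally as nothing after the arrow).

  | aabb
  | cccc
  | aaacbb
  | ababbc

aca->cb; bba->cc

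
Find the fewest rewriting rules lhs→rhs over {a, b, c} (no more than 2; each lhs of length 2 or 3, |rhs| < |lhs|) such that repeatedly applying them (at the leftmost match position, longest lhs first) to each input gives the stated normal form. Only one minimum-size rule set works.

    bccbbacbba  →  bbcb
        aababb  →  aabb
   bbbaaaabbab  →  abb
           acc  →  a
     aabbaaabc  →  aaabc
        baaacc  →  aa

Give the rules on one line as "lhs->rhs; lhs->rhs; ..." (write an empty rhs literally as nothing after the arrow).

ba->; cc->

  | bccbbacbba => bbbacbba => bbcbba => bbcb
  | aababb => aabb
  | bbbaaaabbab => bbaaabbab => baabbab => abbab => abb
  | acc => a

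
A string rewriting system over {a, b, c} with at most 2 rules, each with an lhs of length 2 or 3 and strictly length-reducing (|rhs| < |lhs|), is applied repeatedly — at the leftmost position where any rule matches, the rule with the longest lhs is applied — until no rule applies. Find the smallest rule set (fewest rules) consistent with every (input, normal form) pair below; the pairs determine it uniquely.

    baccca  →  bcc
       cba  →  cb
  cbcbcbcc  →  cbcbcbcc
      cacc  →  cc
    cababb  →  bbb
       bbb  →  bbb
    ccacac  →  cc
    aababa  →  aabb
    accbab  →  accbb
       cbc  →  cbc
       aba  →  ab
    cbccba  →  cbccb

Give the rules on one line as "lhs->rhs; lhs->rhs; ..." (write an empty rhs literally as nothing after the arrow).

ba->b; ca->

  | baccca => bccca => bcc
  | cba => cb
  | cbcbcbcc
  | cacc => cc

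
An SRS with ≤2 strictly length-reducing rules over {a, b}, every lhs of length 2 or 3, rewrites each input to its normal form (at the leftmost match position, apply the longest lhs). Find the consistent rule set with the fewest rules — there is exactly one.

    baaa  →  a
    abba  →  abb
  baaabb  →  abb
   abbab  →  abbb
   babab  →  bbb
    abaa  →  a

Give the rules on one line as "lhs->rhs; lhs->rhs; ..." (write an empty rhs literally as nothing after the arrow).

  | baaa => a
  | abba => abb
  | baaabb => abb
  | abbab => abbb

ba->b; baa->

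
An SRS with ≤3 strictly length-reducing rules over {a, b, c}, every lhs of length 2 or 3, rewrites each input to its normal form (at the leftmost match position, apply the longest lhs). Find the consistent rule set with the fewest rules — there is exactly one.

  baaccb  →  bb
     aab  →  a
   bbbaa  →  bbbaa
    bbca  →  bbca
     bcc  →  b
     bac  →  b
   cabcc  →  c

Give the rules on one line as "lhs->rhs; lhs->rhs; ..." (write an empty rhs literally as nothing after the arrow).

ab->; ac->; cc->

  | baaccb => bacb => bb
  | aab => a
  | bbbaa
  | bbca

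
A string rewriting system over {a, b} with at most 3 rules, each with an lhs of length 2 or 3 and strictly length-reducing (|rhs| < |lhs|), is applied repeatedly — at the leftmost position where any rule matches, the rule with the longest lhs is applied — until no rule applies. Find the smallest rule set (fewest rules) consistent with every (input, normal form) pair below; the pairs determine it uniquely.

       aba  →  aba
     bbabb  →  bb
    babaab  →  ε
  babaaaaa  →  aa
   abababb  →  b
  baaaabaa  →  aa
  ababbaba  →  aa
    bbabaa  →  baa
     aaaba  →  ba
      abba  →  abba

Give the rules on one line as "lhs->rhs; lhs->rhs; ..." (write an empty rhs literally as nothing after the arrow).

aaa->; aab->; bab->

  | aba
  | bbabb => bb
  | babaab => aab => ε
  | babaaaaa => aaaaa => aa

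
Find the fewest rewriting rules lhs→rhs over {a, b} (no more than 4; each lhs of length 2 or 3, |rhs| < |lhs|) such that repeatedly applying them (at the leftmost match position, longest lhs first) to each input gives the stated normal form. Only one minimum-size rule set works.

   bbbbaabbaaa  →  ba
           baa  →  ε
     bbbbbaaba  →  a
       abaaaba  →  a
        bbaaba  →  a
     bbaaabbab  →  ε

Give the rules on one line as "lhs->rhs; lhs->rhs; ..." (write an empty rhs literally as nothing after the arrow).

  | bbbbaabbaaa => bbbaabbaaa => bbaabbaaa => aabbaaa => bbbaaa => bbaaa => aaa => ba
  | baa => bb => ε
  | bbbbbaaba => bbbbaaba => bbbaaba => bbaaba => aaba => bba => a
  | abaaaba => abbaba => aaba => bba => a

aa->b; bb->; bbb->bb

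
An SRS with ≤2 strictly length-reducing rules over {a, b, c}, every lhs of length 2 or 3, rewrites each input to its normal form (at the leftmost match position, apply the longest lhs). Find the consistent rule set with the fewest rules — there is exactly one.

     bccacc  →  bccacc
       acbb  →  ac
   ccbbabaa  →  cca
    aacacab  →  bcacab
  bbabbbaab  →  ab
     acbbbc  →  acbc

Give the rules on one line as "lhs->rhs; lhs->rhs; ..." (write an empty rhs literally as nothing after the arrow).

aa->b; bb->

  | bccacc
  | acbb => ac
  | ccbbabaa => ccabaa => ccabb => cca
  | aacacab => bcacab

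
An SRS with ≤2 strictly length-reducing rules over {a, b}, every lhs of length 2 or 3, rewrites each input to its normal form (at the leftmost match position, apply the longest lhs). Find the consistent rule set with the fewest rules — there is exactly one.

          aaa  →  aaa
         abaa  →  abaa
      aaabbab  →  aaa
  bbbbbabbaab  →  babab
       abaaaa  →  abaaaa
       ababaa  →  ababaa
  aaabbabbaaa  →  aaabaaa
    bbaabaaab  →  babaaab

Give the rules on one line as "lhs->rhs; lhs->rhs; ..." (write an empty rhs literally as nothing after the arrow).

  | aaa
  | abaa
  | aaabbab => aaabb => aaa
  | bbbbbabbaab => bbbabbaab => babbaab => babab

bb->; bba->b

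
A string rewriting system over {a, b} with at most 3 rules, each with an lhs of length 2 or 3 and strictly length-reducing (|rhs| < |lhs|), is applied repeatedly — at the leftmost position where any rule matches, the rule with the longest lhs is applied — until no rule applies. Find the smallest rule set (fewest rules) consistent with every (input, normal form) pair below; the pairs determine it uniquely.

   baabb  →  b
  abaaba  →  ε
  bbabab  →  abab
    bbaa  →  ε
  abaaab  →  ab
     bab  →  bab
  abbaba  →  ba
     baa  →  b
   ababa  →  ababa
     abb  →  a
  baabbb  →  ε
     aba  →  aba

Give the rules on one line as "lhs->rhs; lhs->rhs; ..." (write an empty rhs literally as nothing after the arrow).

  | baabb => bbb => b
  | abaaba => abba => aa => ε
  | bbabab => abab
  | bbaa => aa => ε

aa->; aaa->b; bb->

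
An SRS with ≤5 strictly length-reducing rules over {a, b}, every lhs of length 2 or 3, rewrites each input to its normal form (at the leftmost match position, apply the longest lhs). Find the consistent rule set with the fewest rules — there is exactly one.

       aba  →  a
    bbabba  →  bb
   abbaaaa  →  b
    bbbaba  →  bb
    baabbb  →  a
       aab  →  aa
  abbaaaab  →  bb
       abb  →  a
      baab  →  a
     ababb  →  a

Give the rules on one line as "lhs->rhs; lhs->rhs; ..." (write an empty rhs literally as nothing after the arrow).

aaa->bb; ab->a; aba->a; ba->

  | aba => a
  | bbabba => bbba => bb
  | abbaaaa => abaaaa => aaaa => bba => b
  | bbbaba => bbba => bb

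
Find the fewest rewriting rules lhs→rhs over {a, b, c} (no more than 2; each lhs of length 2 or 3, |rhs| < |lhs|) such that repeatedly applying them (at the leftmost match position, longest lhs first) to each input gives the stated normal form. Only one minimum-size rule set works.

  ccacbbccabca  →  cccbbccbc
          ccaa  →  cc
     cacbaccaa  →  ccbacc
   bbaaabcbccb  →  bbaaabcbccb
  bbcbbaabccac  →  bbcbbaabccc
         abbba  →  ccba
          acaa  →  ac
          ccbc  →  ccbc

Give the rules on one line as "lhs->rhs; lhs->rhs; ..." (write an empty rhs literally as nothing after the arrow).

  | ccacbbccabca => cccbbccabca => cccbbccbca => cccbbccbc
  | ccaa => cca => cc
  | cacbaccaa => ccbaccaa => ccbacca => ccbacc
  | bbaaabcbccb

abb->cc; ca->c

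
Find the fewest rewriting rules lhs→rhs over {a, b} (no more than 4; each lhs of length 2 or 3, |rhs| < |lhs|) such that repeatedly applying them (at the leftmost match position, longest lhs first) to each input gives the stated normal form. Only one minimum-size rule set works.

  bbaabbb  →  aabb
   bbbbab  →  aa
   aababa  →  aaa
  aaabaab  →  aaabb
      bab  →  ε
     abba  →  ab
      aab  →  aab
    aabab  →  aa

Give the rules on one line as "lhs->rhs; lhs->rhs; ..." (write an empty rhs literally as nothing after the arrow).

ba->; baa->b; bab->; bbb->aa

  | bbaabbb => bbbbb => aabb
  | bbbbab => aabab => aa
  | aababa => aaa
  | aaabaab => aaabb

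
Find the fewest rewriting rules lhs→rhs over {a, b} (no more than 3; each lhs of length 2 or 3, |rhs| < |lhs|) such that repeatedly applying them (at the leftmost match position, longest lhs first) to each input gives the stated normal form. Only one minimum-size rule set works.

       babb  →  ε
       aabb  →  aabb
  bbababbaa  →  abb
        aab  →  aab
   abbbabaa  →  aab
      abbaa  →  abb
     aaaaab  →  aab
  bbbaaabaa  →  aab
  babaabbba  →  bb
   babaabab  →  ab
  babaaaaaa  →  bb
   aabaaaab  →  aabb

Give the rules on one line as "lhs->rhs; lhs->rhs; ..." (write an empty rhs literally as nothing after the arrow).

aaa->aa; ba->b; bbb->

  | babb => bbb => ε
  | aabb
  | bbababbaa => bbbabbaa => abbaa => abba => abb
  | aab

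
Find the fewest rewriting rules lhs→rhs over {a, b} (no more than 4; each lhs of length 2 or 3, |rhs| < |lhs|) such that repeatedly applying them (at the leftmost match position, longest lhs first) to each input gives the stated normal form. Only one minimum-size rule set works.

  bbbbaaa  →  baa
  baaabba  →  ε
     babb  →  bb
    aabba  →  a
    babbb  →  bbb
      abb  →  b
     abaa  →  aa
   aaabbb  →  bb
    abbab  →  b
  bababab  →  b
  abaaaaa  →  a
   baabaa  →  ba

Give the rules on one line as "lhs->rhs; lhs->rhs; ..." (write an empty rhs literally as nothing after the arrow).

  | bbbbaaa => bbabaa => abbaa => baa
  | baaabba => babba => bba => ab => ε
  | babb => bb
  | aabba => aba => a

aaa->a; ab->; bba->ab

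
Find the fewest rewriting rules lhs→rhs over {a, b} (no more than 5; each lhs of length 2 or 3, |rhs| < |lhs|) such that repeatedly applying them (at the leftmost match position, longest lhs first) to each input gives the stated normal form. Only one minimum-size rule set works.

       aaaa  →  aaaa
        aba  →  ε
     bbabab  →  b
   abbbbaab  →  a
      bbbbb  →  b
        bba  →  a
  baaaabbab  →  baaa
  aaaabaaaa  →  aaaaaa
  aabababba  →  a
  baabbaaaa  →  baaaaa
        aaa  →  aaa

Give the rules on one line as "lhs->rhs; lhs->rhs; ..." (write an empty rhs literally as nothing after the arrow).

  | aaaa
  | aba => ε
  | bbabab => abab => b
  | abbbbaab => bbaab => aab => a

ab->; aba->; abb->; bb->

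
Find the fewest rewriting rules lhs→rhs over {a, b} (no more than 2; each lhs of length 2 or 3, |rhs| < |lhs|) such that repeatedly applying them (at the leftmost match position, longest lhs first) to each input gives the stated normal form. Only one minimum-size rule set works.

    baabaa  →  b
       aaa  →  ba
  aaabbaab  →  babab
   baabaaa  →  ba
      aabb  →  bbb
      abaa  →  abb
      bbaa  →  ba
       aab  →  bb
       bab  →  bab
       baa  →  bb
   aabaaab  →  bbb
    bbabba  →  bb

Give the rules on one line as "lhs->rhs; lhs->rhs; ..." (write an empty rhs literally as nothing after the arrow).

aa->b; bba->b

  | baabaa => bbbaa => bba => b
  | aaa => ba
  | aaabbaab => babbaab => babab
  | baabaaa => bbbaaa => bbaa => ba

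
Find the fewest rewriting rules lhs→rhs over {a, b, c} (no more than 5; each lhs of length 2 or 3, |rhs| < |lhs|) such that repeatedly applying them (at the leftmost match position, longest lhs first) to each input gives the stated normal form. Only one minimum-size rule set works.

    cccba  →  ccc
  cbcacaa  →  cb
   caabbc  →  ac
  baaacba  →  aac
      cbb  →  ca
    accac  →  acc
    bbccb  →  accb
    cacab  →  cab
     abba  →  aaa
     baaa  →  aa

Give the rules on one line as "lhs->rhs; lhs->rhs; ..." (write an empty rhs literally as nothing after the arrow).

  | cccba => ccc
  | cbcacaa => cbcaa => cb
  | caabbc => bbc => ac
  | baaacba => aacba => aac

ba->; bb->a; caa->; cac->c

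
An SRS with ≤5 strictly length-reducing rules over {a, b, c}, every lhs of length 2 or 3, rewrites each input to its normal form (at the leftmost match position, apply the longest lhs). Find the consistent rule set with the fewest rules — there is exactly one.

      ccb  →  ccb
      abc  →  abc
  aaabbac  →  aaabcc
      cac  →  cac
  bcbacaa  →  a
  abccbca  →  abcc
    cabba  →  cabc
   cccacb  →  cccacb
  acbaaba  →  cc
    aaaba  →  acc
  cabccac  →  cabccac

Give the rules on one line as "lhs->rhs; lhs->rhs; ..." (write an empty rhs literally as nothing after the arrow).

  | ccb
  | abc
  | aaabbac => aaabcc
  | cac

aac->cc; ba->c; bca->; cba->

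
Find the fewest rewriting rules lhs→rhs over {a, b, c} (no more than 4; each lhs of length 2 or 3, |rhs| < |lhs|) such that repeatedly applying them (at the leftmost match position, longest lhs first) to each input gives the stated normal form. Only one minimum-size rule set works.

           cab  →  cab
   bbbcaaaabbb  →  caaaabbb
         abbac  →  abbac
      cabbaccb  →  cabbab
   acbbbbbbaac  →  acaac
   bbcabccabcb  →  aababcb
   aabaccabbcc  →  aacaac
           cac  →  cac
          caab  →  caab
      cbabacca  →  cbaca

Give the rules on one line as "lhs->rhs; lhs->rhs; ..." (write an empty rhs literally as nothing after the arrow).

baa->ca; bbc->a; cc->

  | cab
  | bbbcaaaabbb => baaaaabbb => caaaabbb
  | abbac
  | cabbaccb => cabbab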